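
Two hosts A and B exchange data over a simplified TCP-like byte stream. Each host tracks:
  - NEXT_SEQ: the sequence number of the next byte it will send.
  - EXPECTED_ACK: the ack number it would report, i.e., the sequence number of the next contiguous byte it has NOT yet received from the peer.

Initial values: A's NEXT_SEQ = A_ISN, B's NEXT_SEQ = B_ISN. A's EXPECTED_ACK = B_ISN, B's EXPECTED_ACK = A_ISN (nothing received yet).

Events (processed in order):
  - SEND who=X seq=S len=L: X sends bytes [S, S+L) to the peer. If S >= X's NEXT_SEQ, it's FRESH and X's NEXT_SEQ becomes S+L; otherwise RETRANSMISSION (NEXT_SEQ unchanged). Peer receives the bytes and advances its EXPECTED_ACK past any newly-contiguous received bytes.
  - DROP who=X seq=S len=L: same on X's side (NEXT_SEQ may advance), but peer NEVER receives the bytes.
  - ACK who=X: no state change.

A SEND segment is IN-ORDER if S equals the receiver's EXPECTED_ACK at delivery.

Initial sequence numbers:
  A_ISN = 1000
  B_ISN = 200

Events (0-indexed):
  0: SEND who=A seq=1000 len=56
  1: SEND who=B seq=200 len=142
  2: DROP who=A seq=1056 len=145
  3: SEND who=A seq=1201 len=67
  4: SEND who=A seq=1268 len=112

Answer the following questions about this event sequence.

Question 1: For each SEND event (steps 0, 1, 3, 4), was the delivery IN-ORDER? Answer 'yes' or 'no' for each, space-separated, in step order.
Answer: yes yes no no

Derivation:
Step 0: SEND seq=1000 -> in-order
Step 1: SEND seq=200 -> in-order
Step 3: SEND seq=1201 -> out-of-order
Step 4: SEND seq=1268 -> out-of-order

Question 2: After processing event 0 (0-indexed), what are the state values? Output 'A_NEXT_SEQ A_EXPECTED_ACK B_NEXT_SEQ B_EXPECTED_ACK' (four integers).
After event 0: A_seq=1056 A_ack=200 B_seq=200 B_ack=1056

1056 200 200 1056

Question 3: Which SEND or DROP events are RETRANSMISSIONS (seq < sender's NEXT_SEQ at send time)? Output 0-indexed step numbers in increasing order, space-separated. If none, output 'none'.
Step 0: SEND seq=1000 -> fresh
Step 1: SEND seq=200 -> fresh
Step 2: DROP seq=1056 -> fresh
Step 3: SEND seq=1201 -> fresh
Step 4: SEND seq=1268 -> fresh

Answer: none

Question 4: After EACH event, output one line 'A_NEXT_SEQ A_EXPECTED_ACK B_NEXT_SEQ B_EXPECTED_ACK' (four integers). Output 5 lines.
1056 200 200 1056
1056 342 342 1056
1201 342 342 1056
1268 342 342 1056
1380 342 342 1056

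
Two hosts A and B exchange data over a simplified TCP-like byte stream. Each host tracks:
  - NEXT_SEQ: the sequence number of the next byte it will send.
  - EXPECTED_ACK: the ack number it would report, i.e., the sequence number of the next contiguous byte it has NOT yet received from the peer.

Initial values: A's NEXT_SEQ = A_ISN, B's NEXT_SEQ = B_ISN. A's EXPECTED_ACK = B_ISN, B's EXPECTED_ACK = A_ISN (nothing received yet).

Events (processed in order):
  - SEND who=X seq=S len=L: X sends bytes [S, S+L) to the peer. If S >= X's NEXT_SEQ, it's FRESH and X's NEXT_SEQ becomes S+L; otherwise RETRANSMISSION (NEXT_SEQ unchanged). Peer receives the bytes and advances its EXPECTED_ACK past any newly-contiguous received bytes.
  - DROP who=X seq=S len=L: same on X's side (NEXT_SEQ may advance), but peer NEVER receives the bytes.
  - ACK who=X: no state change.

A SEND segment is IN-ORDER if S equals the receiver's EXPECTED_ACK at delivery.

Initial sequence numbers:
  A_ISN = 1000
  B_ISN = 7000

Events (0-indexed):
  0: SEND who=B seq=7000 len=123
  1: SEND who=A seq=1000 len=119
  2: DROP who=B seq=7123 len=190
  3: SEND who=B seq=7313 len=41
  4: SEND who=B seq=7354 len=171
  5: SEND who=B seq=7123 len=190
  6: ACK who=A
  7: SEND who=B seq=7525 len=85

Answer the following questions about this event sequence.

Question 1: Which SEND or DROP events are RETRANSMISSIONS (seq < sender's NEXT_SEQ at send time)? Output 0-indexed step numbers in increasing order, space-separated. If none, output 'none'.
Answer: 5

Derivation:
Step 0: SEND seq=7000 -> fresh
Step 1: SEND seq=1000 -> fresh
Step 2: DROP seq=7123 -> fresh
Step 3: SEND seq=7313 -> fresh
Step 4: SEND seq=7354 -> fresh
Step 5: SEND seq=7123 -> retransmit
Step 7: SEND seq=7525 -> fresh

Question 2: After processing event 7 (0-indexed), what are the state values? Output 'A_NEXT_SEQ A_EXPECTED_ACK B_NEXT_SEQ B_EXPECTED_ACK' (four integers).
After event 0: A_seq=1000 A_ack=7123 B_seq=7123 B_ack=1000
After event 1: A_seq=1119 A_ack=7123 B_seq=7123 B_ack=1119
After event 2: A_seq=1119 A_ack=7123 B_seq=7313 B_ack=1119
After event 3: A_seq=1119 A_ack=7123 B_seq=7354 B_ack=1119
After event 4: A_seq=1119 A_ack=7123 B_seq=7525 B_ack=1119
After event 5: A_seq=1119 A_ack=7525 B_seq=7525 B_ack=1119
After event 6: A_seq=1119 A_ack=7525 B_seq=7525 B_ack=1119
After event 7: A_seq=1119 A_ack=7610 B_seq=7610 B_ack=1119

1119 7610 7610 1119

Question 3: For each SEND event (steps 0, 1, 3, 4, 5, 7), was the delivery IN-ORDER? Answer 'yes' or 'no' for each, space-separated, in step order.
Step 0: SEND seq=7000 -> in-order
Step 1: SEND seq=1000 -> in-order
Step 3: SEND seq=7313 -> out-of-order
Step 4: SEND seq=7354 -> out-of-order
Step 5: SEND seq=7123 -> in-order
Step 7: SEND seq=7525 -> in-order

Answer: yes yes no no yes yes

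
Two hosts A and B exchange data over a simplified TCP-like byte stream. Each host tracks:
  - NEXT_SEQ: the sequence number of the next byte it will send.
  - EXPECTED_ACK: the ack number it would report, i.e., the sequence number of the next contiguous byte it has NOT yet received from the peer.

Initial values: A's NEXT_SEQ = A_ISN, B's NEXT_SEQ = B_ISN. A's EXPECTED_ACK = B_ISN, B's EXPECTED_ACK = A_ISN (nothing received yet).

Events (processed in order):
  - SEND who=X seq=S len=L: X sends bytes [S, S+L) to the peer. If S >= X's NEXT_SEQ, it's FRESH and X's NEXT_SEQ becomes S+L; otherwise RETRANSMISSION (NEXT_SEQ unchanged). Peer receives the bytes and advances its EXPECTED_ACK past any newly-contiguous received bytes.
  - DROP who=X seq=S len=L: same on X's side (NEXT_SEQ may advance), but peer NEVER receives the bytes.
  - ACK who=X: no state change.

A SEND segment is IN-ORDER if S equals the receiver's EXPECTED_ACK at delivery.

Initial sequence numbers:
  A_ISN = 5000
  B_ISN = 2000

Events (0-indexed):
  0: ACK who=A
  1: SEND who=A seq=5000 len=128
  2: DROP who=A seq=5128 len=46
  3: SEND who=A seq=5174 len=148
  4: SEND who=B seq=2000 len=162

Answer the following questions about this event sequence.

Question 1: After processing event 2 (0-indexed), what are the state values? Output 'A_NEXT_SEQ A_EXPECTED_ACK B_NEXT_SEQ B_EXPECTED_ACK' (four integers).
After event 0: A_seq=5000 A_ack=2000 B_seq=2000 B_ack=5000
After event 1: A_seq=5128 A_ack=2000 B_seq=2000 B_ack=5128
After event 2: A_seq=5174 A_ack=2000 B_seq=2000 B_ack=5128

5174 2000 2000 5128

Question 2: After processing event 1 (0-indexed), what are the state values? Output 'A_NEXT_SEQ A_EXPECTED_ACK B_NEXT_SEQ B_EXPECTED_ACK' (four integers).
After event 0: A_seq=5000 A_ack=2000 B_seq=2000 B_ack=5000
After event 1: A_seq=5128 A_ack=2000 B_seq=2000 B_ack=5128

5128 2000 2000 5128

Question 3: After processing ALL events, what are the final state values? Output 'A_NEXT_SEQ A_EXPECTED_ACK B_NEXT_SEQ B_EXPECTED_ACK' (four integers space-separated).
After event 0: A_seq=5000 A_ack=2000 B_seq=2000 B_ack=5000
After event 1: A_seq=5128 A_ack=2000 B_seq=2000 B_ack=5128
After event 2: A_seq=5174 A_ack=2000 B_seq=2000 B_ack=5128
After event 3: A_seq=5322 A_ack=2000 B_seq=2000 B_ack=5128
After event 4: A_seq=5322 A_ack=2162 B_seq=2162 B_ack=5128

Answer: 5322 2162 2162 5128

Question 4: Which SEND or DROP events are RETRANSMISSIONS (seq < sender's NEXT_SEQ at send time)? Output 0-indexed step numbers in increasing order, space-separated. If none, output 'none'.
Step 1: SEND seq=5000 -> fresh
Step 2: DROP seq=5128 -> fresh
Step 3: SEND seq=5174 -> fresh
Step 4: SEND seq=2000 -> fresh

Answer: none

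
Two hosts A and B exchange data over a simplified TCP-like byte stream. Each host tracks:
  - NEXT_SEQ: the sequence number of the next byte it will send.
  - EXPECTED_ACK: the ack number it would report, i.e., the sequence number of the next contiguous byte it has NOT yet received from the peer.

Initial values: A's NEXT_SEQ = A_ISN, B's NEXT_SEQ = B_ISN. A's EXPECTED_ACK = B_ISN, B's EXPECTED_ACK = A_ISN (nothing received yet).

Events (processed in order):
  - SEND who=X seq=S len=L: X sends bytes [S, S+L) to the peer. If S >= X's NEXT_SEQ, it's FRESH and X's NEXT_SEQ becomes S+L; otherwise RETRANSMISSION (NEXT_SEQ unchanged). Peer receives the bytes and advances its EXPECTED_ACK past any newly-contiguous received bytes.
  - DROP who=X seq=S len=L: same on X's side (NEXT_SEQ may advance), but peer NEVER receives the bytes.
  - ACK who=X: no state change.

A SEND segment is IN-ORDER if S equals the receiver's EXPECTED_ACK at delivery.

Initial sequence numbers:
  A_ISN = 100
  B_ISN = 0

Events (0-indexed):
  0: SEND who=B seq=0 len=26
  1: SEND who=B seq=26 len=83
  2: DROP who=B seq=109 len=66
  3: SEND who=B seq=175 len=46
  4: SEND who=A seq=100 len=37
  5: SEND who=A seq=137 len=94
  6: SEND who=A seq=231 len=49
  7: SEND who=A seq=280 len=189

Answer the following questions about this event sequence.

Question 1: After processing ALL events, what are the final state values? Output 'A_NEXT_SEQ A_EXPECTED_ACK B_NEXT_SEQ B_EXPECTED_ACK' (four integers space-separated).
After event 0: A_seq=100 A_ack=26 B_seq=26 B_ack=100
After event 1: A_seq=100 A_ack=109 B_seq=109 B_ack=100
After event 2: A_seq=100 A_ack=109 B_seq=175 B_ack=100
After event 3: A_seq=100 A_ack=109 B_seq=221 B_ack=100
After event 4: A_seq=137 A_ack=109 B_seq=221 B_ack=137
After event 5: A_seq=231 A_ack=109 B_seq=221 B_ack=231
After event 6: A_seq=280 A_ack=109 B_seq=221 B_ack=280
After event 7: A_seq=469 A_ack=109 B_seq=221 B_ack=469

Answer: 469 109 221 469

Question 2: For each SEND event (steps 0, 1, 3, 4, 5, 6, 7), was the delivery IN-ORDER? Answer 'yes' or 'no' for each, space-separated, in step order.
Answer: yes yes no yes yes yes yes

Derivation:
Step 0: SEND seq=0 -> in-order
Step 1: SEND seq=26 -> in-order
Step 3: SEND seq=175 -> out-of-order
Step 4: SEND seq=100 -> in-order
Step 5: SEND seq=137 -> in-order
Step 6: SEND seq=231 -> in-order
Step 7: SEND seq=280 -> in-order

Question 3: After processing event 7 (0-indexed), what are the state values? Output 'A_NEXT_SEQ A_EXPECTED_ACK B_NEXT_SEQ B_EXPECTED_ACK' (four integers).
After event 0: A_seq=100 A_ack=26 B_seq=26 B_ack=100
After event 1: A_seq=100 A_ack=109 B_seq=109 B_ack=100
After event 2: A_seq=100 A_ack=109 B_seq=175 B_ack=100
After event 3: A_seq=100 A_ack=109 B_seq=221 B_ack=100
After event 4: A_seq=137 A_ack=109 B_seq=221 B_ack=137
After event 5: A_seq=231 A_ack=109 B_seq=221 B_ack=231
After event 6: A_seq=280 A_ack=109 B_seq=221 B_ack=280
After event 7: A_seq=469 A_ack=109 B_seq=221 B_ack=469

469 109 221 469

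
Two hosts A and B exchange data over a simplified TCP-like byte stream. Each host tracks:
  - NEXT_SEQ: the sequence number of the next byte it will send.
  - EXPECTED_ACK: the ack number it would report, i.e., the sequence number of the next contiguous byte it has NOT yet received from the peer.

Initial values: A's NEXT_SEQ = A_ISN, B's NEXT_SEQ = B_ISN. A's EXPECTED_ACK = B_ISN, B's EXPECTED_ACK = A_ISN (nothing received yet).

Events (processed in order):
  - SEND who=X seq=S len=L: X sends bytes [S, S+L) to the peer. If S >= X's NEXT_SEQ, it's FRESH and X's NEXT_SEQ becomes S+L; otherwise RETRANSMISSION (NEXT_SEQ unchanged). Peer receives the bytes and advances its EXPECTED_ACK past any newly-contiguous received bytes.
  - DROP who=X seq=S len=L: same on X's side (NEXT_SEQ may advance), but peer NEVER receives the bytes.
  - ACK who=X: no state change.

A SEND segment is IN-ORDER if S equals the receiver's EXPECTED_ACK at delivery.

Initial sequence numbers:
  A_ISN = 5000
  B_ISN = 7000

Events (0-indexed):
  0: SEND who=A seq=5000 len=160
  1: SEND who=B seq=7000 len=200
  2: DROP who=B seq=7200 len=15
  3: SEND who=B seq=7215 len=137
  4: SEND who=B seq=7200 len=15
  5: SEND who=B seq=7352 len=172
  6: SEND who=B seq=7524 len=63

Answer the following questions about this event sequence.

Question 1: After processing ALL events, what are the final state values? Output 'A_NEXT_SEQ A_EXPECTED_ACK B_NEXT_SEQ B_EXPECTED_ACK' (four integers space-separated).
Answer: 5160 7587 7587 5160

Derivation:
After event 0: A_seq=5160 A_ack=7000 B_seq=7000 B_ack=5160
After event 1: A_seq=5160 A_ack=7200 B_seq=7200 B_ack=5160
After event 2: A_seq=5160 A_ack=7200 B_seq=7215 B_ack=5160
After event 3: A_seq=5160 A_ack=7200 B_seq=7352 B_ack=5160
After event 4: A_seq=5160 A_ack=7352 B_seq=7352 B_ack=5160
After event 5: A_seq=5160 A_ack=7524 B_seq=7524 B_ack=5160
After event 6: A_seq=5160 A_ack=7587 B_seq=7587 B_ack=5160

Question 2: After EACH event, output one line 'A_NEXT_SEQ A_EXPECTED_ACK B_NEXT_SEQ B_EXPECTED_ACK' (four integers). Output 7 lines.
5160 7000 7000 5160
5160 7200 7200 5160
5160 7200 7215 5160
5160 7200 7352 5160
5160 7352 7352 5160
5160 7524 7524 5160
5160 7587 7587 5160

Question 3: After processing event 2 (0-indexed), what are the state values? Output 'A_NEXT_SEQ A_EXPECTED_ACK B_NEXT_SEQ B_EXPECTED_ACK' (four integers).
After event 0: A_seq=5160 A_ack=7000 B_seq=7000 B_ack=5160
After event 1: A_seq=5160 A_ack=7200 B_seq=7200 B_ack=5160
After event 2: A_seq=5160 A_ack=7200 B_seq=7215 B_ack=5160

5160 7200 7215 5160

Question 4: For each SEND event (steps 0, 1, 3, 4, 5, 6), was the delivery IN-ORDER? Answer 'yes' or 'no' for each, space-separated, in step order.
Step 0: SEND seq=5000 -> in-order
Step 1: SEND seq=7000 -> in-order
Step 3: SEND seq=7215 -> out-of-order
Step 4: SEND seq=7200 -> in-order
Step 5: SEND seq=7352 -> in-order
Step 6: SEND seq=7524 -> in-order

Answer: yes yes no yes yes yes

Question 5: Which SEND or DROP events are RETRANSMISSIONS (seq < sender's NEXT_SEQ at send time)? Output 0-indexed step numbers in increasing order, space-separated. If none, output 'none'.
Answer: 4

Derivation:
Step 0: SEND seq=5000 -> fresh
Step 1: SEND seq=7000 -> fresh
Step 2: DROP seq=7200 -> fresh
Step 3: SEND seq=7215 -> fresh
Step 4: SEND seq=7200 -> retransmit
Step 5: SEND seq=7352 -> fresh
Step 6: SEND seq=7524 -> fresh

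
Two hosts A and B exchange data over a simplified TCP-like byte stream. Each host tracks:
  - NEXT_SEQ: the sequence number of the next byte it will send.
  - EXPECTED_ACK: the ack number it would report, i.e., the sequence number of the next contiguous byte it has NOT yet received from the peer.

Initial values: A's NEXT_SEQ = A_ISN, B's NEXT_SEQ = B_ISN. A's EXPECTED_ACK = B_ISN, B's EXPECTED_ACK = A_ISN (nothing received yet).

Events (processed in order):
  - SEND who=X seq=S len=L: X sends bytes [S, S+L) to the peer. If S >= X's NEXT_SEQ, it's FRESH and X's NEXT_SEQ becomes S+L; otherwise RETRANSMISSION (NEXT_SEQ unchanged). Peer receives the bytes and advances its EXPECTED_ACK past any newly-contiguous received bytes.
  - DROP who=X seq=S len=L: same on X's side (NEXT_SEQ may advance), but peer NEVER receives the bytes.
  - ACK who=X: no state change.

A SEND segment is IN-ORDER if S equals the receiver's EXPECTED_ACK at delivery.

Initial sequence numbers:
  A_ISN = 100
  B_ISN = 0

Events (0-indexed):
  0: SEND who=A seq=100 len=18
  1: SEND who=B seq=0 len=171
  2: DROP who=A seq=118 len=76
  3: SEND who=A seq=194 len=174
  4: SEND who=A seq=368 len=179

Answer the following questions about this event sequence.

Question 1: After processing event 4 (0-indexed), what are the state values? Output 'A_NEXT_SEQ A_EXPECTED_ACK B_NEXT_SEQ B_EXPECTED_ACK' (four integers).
After event 0: A_seq=118 A_ack=0 B_seq=0 B_ack=118
After event 1: A_seq=118 A_ack=171 B_seq=171 B_ack=118
After event 2: A_seq=194 A_ack=171 B_seq=171 B_ack=118
After event 3: A_seq=368 A_ack=171 B_seq=171 B_ack=118
After event 4: A_seq=547 A_ack=171 B_seq=171 B_ack=118

547 171 171 118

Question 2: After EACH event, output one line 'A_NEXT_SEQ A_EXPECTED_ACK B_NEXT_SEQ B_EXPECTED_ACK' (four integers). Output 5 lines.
118 0 0 118
118 171 171 118
194 171 171 118
368 171 171 118
547 171 171 118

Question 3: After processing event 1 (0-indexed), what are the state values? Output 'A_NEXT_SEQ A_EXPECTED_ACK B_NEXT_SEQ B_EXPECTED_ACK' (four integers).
After event 0: A_seq=118 A_ack=0 B_seq=0 B_ack=118
After event 1: A_seq=118 A_ack=171 B_seq=171 B_ack=118

118 171 171 118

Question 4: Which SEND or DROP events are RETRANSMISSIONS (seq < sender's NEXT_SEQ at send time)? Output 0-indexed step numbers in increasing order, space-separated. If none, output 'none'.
Answer: none

Derivation:
Step 0: SEND seq=100 -> fresh
Step 1: SEND seq=0 -> fresh
Step 2: DROP seq=118 -> fresh
Step 3: SEND seq=194 -> fresh
Step 4: SEND seq=368 -> fresh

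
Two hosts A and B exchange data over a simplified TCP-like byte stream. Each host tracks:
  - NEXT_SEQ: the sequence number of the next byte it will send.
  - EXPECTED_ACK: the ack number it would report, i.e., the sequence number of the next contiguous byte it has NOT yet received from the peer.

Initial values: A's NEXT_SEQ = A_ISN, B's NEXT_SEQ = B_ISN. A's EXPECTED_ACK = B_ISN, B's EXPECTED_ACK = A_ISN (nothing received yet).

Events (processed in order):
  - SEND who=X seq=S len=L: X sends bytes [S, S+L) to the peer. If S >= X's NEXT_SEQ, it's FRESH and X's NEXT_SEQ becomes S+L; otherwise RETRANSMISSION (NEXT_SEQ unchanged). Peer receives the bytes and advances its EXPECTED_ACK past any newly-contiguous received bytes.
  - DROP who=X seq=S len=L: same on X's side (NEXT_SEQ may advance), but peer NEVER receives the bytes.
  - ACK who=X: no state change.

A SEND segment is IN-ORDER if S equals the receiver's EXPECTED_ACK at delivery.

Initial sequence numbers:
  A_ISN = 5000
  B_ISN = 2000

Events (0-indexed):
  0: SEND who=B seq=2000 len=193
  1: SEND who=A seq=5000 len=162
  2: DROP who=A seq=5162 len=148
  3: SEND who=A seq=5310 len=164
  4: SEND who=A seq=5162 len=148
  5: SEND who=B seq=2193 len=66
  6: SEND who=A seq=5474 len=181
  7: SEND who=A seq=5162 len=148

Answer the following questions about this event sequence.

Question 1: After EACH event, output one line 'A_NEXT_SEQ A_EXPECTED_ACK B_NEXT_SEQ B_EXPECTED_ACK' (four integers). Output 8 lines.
5000 2193 2193 5000
5162 2193 2193 5162
5310 2193 2193 5162
5474 2193 2193 5162
5474 2193 2193 5474
5474 2259 2259 5474
5655 2259 2259 5655
5655 2259 2259 5655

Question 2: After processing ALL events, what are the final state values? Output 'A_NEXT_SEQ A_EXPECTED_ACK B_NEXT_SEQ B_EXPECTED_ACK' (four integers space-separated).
After event 0: A_seq=5000 A_ack=2193 B_seq=2193 B_ack=5000
After event 1: A_seq=5162 A_ack=2193 B_seq=2193 B_ack=5162
After event 2: A_seq=5310 A_ack=2193 B_seq=2193 B_ack=5162
After event 3: A_seq=5474 A_ack=2193 B_seq=2193 B_ack=5162
After event 4: A_seq=5474 A_ack=2193 B_seq=2193 B_ack=5474
After event 5: A_seq=5474 A_ack=2259 B_seq=2259 B_ack=5474
After event 6: A_seq=5655 A_ack=2259 B_seq=2259 B_ack=5655
After event 7: A_seq=5655 A_ack=2259 B_seq=2259 B_ack=5655

Answer: 5655 2259 2259 5655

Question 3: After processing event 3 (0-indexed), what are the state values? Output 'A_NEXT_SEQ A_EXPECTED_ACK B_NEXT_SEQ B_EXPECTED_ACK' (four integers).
After event 0: A_seq=5000 A_ack=2193 B_seq=2193 B_ack=5000
After event 1: A_seq=5162 A_ack=2193 B_seq=2193 B_ack=5162
After event 2: A_seq=5310 A_ack=2193 B_seq=2193 B_ack=5162
After event 3: A_seq=5474 A_ack=2193 B_seq=2193 B_ack=5162

5474 2193 2193 5162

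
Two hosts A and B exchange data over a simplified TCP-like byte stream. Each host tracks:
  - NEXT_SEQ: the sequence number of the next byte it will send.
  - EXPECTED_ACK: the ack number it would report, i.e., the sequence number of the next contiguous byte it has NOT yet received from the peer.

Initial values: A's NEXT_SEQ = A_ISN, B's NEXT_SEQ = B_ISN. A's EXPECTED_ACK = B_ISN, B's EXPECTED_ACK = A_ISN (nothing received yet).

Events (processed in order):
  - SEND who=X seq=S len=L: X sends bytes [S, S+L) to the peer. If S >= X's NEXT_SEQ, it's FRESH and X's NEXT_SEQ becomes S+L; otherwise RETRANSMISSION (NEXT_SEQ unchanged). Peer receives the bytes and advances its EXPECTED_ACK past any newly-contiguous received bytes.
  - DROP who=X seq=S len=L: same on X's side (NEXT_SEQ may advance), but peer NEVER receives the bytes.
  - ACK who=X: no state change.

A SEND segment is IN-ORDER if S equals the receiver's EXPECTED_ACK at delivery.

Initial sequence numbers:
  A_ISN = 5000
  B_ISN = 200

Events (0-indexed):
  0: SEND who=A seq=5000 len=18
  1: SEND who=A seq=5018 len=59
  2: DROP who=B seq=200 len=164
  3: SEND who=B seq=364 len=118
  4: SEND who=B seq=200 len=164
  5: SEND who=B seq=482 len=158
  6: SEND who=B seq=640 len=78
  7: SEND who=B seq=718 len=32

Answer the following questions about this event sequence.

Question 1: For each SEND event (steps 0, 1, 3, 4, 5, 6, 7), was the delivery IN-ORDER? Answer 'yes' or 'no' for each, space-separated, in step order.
Answer: yes yes no yes yes yes yes

Derivation:
Step 0: SEND seq=5000 -> in-order
Step 1: SEND seq=5018 -> in-order
Step 3: SEND seq=364 -> out-of-order
Step 4: SEND seq=200 -> in-order
Step 5: SEND seq=482 -> in-order
Step 6: SEND seq=640 -> in-order
Step 7: SEND seq=718 -> in-order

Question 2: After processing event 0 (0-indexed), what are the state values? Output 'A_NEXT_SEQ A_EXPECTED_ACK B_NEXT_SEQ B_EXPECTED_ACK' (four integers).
After event 0: A_seq=5018 A_ack=200 B_seq=200 B_ack=5018

5018 200 200 5018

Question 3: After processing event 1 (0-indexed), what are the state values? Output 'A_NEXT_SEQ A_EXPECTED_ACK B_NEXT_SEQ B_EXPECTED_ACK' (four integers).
After event 0: A_seq=5018 A_ack=200 B_seq=200 B_ack=5018
After event 1: A_seq=5077 A_ack=200 B_seq=200 B_ack=5077

5077 200 200 5077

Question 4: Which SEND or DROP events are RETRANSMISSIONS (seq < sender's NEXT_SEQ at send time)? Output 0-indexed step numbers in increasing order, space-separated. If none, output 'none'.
Answer: 4

Derivation:
Step 0: SEND seq=5000 -> fresh
Step 1: SEND seq=5018 -> fresh
Step 2: DROP seq=200 -> fresh
Step 3: SEND seq=364 -> fresh
Step 4: SEND seq=200 -> retransmit
Step 5: SEND seq=482 -> fresh
Step 6: SEND seq=640 -> fresh
Step 7: SEND seq=718 -> fresh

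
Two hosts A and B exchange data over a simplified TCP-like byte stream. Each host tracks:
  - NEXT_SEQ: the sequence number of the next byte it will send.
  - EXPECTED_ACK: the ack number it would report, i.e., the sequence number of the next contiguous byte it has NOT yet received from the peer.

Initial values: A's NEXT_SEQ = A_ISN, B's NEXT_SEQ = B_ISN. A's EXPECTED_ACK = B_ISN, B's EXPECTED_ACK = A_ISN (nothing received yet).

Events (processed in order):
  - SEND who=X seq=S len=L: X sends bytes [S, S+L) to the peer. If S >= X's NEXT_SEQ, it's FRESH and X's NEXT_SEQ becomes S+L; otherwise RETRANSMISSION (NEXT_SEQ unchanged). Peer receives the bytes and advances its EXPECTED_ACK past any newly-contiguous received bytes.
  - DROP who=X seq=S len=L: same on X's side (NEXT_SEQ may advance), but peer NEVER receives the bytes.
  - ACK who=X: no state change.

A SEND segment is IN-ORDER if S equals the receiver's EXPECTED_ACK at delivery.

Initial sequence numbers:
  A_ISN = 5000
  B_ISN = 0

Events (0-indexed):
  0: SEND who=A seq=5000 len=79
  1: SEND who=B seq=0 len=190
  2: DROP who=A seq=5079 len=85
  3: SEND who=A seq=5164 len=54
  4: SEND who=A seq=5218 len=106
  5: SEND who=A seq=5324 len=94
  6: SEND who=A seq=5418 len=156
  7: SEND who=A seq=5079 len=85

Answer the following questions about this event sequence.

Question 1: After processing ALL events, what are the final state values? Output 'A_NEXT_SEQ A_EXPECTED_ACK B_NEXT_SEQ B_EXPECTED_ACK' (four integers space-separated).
After event 0: A_seq=5079 A_ack=0 B_seq=0 B_ack=5079
After event 1: A_seq=5079 A_ack=190 B_seq=190 B_ack=5079
After event 2: A_seq=5164 A_ack=190 B_seq=190 B_ack=5079
After event 3: A_seq=5218 A_ack=190 B_seq=190 B_ack=5079
After event 4: A_seq=5324 A_ack=190 B_seq=190 B_ack=5079
After event 5: A_seq=5418 A_ack=190 B_seq=190 B_ack=5079
After event 6: A_seq=5574 A_ack=190 B_seq=190 B_ack=5079
After event 7: A_seq=5574 A_ack=190 B_seq=190 B_ack=5574

Answer: 5574 190 190 5574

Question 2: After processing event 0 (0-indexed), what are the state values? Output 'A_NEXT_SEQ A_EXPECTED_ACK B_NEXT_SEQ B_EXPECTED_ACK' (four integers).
After event 0: A_seq=5079 A_ack=0 B_seq=0 B_ack=5079

5079 0 0 5079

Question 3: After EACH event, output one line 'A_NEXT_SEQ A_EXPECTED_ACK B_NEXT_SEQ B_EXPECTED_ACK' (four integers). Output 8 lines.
5079 0 0 5079
5079 190 190 5079
5164 190 190 5079
5218 190 190 5079
5324 190 190 5079
5418 190 190 5079
5574 190 190 5079
5574 190 190 5574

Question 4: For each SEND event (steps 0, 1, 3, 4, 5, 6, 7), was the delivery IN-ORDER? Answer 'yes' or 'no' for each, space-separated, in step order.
Step 0: SEND seq=5000 -> in-order
Step 1: SEND seq=0 -> in-order
Step 3: SEND seq=5164 -> out-of-order
Step 4: SEND seq=5218 -> out-of-order
Step 5: SEND seq=5324 -> out-of-order
Step 6: SEND seq=5418 -> out-of-order
Step 7: SEND seq=5079 -> in-order

Answer: yes yes no no no no yes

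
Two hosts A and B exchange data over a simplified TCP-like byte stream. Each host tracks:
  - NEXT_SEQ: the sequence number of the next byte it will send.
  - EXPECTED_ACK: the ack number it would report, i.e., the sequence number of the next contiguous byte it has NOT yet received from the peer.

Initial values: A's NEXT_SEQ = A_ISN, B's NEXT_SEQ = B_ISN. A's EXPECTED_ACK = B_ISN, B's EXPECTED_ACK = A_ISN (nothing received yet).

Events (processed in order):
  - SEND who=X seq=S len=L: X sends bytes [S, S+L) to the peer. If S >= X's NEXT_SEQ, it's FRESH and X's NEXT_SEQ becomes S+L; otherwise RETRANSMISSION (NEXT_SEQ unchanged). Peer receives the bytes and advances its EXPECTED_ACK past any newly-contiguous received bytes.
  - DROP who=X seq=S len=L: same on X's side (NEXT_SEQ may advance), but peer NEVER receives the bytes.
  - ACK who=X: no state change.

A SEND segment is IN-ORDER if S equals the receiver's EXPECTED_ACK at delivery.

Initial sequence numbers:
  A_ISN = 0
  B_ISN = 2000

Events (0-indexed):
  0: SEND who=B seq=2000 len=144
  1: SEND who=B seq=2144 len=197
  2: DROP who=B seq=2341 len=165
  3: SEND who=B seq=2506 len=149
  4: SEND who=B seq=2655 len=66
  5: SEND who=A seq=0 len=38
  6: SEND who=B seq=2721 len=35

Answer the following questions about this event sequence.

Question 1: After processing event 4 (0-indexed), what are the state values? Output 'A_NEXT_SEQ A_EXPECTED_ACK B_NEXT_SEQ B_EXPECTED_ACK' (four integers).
After event 0: A_seq=0 A_ack=2144 B_seq=2144 B_ack=0
After event 1: A_seq=0 A_ack=2341 B_seq=2341 B_ack=0
After event 2: A_seq=0 A_ack=2341 B_seq=2506 B_ack=0
After event 3: A_seq=0 A_ack=2341 B_seq=2655 B_ack=0
After event 4: A_seq=0 A_ack=2341 B_seq=2721 B_ack=0

0 2341 2721 0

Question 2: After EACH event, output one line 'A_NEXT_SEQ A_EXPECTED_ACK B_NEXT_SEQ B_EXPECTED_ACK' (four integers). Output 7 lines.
0 2144 2144 0
0 2341 2341 0
0 2341 2506 0
0 2341 2655 0
0 2341 2721 0
38 2341 2721 38
38 2341 2756 38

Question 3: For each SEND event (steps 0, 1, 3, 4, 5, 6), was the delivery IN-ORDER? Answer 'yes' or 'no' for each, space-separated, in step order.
Step 0: SEND seq=2000 -> in-order
Step 1: SEND seq=2144 -> in-order
Step 3: SEND seq=2506 -> out-of-order
Step 4: SEND seq=2655 -> out-of-order
Step 5: SEND seq=0 -> in-order
Step 6: SEND seq=2721 -> out-of-order

Answer: yes yes no no yes no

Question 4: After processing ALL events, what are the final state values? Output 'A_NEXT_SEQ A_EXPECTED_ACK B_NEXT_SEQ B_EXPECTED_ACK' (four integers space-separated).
After event 0: A_seq=0 A_ack=2144 B_seq=2144 B_ack=0
After event 1: A_seq=0 A_ack=2341 B_seq=2341 B_ack=0
After event 2: A_seq=0 A_ack=2341 B_seq=2506 B_ack=0
After event 3: A_seq=0 A_ack=2341 B_seq=2655 B_ack=0
After event 4: A_seq=0 A_ack=2341 B_seq=2721 B_ack=0
After event 5: A_seq=38 A_ack=2341 B_seq=2721 B_ack=38
After event 6: A_seq=38 A_ack=2341 B_seq=2756 B_ack=38

Answer: 38 2341 2756 38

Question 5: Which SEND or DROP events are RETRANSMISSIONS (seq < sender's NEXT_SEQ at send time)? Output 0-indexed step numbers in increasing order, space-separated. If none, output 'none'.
Step 0: SEND seq=2000 -> fresh
Step 1: SEND seq=2144 -> fresh
Step 2: DROP seq=2341 -> fresh
Step 3: SEND seq=2506 -> fresh
Step 4: SEND seq=2655 -> fresh
Step 5: SEND seq=0 -> fresh
Step 6: SEND seq=2721 -> fresh

Answer: none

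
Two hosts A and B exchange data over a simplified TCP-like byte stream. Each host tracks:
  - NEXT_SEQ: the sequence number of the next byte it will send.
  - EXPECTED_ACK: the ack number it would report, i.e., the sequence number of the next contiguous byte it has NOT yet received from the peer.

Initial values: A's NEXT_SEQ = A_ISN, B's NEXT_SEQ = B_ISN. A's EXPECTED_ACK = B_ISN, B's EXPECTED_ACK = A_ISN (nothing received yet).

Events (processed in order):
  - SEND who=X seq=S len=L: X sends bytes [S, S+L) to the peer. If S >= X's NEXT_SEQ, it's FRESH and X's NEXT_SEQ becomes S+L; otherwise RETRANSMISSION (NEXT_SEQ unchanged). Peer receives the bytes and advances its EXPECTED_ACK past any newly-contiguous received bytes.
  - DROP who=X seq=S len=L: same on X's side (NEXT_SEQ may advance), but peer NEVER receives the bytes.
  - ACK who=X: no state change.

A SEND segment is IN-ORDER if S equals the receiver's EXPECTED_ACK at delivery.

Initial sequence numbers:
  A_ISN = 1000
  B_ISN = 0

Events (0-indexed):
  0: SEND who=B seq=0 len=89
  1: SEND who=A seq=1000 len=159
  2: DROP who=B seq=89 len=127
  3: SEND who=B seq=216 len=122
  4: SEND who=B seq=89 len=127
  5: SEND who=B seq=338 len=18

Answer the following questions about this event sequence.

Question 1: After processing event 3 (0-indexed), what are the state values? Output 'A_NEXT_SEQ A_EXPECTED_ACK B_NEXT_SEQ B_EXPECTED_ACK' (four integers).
After event 0: A_seq=1000 A_ack=89 B_seq=89 B_ack=1000
After event 1: A_seq=1159 A_ack=89 B_seq=89 B_ack=1159
After event 2: A_seq=1159 A_ack=89 B_seq=216 B_ack=1159
After event 3: A_seq=1159 A_ack=89 B_seq=338 B_ack=1159

1159 89 338 1159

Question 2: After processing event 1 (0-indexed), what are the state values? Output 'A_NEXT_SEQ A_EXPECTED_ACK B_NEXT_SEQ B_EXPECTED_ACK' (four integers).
After event 0: A_seq=1000 A_ack=89 B_seq=89 B_ack=1000
After event 1: A_seq=1159 A_ack=89 B_seq=89 B_ack=1159

1159 89 89 1159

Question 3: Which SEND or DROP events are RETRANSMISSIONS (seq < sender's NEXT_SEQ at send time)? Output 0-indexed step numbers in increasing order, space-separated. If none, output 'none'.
Step 0: SEND seq=0 -> fresh
Step 1: SEND seq=1000 -> fresh
Step 2: DROP seq=89 -> fresh
Step 3: SEND seq=216 -> fresh
Step 4: SEND seq=89 -> retransmit
Step 5: SEND seq=338 -> fresh

Answer: 4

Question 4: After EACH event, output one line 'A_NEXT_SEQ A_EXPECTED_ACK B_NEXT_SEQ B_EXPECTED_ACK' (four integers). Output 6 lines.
1000 89 89 1000
1159 89 89 1159
1159 89 216 1159
1159 89 338 1159
1159 338 338 1159
1159 356 356 1159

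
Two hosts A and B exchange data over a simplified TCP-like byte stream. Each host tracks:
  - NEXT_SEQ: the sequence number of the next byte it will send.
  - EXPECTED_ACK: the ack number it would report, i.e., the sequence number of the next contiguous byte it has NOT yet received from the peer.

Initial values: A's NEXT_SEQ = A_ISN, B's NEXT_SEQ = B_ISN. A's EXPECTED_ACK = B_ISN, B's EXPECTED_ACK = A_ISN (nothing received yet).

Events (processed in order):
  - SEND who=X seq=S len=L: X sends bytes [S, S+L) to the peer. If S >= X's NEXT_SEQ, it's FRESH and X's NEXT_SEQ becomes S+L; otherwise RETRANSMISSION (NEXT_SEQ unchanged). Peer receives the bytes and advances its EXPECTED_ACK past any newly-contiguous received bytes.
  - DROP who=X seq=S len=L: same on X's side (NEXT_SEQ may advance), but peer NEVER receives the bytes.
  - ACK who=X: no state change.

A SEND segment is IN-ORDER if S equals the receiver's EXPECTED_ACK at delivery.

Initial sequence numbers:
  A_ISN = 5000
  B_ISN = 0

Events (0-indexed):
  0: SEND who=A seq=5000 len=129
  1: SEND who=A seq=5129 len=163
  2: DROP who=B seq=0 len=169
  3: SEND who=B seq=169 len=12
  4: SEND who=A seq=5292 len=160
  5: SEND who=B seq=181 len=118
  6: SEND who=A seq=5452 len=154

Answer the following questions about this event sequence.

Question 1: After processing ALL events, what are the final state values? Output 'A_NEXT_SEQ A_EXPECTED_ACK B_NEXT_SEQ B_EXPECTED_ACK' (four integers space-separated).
After event 0: A_seq=5129 A_ack=0 B_seq=0 B_ack=5129
After event 1: A_seq=5292 A_ack=0 B_seq=0 B_ack=5292
After event 2: A_seq=5292 A_ack=0 B_seq=169 B_ack=5292
After event 3: A_seq=5292 A_ack=0 B_seq=181 B_ack=5292
After event 4: A_seq=5452 A_ack=0 B_seq=181 B_ack=5452
After event 5: A_seq=5452 A_ack=0 B_seq=299 B_ack=5452
After event 6: A_seq=5606 A_ack=0 B_seq=299 B_ack=5606

Answer: 5606 0 299 5606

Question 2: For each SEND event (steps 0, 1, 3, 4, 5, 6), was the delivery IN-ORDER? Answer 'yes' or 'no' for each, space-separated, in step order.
Answer: yes yes no yes no yes

Derivation:
Step 0: SEND seq=5000 -> in-order
Step 1: SEND seq=5129 -> in-order
Step 3: SEND seq=169 -> out-of-order
Step 4: SEND seq=5292 -> in-order
Step 5: SEND seq=181 -> out-of-order
Step 6: SEND seq=5452 -> in-order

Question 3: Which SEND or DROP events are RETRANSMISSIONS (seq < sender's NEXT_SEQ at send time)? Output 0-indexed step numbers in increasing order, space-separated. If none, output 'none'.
Answer: none

Derivation:
Step 0: SEND seq=5000 -> fresh
Step 1: SEND seq=5129 -> fresh
Step 2: DROP seq=0 -> fresh
Step 3: SEND seq=169 -> fresh
Step 4: SEND seq=5292 -> fresh
Step 5: SEND seq=181 -> fresh
Step 6: SEND seq=5452 -> fresh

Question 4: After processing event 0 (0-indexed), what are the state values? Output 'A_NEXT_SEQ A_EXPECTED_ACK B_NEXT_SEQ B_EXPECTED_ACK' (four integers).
After event 0: A_seq=5129 A_ack=0 B_seq=0 B_ack=5129

5129 0 0 5129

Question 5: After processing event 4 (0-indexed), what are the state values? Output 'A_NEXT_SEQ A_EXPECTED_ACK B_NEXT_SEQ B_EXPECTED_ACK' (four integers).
After event 0: A_seq=5129 A_ack=0 B_seq=0 B_ack=5129
After event 1: A_seq=5292 A_ack=0 B_seq=0 B_ack=5292
After event 2: A_seq=5292 A_ack=0 B_seq=169 B_ack=5292
After event 3: A_seq=5292 A_ack=0 B_seq=181 B_ack=5292
After event 4: A_seq=5452 A_ack=0 B_seq=181 B_ack=5452

5452 0 181 5452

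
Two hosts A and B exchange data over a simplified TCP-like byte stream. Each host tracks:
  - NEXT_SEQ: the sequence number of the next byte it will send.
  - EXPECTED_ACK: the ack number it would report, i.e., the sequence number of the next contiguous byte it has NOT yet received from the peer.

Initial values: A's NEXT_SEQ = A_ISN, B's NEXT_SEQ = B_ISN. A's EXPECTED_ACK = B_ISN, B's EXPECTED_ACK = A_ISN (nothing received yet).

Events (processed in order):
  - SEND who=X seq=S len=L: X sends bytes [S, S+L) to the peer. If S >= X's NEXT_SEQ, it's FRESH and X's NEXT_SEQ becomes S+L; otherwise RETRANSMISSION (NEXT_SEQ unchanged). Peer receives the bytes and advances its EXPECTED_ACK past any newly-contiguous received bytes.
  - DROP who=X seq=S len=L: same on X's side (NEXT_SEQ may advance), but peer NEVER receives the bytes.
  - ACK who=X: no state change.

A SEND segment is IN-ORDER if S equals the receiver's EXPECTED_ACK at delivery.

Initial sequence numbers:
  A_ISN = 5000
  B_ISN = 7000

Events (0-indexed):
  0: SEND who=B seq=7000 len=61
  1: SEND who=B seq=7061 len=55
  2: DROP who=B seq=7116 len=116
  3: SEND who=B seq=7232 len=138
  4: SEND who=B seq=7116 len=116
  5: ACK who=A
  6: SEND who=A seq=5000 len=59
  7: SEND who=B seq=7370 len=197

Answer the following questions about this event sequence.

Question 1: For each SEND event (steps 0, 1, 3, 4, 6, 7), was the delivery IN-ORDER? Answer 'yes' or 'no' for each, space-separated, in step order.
Answer: yes yes no yes yes yes

Derivation:
Step 0: SEND seq=7000 -> in-order
Step 1: SEND seq=7061 -> in-order
Step 3: SEND seq=7232 -> out-of-order
Step 4: SEND seq=7116 -> in-order
Step 6: SEND seq=5000 -> in-order
Step 7: SEND seq=7370 -> in-order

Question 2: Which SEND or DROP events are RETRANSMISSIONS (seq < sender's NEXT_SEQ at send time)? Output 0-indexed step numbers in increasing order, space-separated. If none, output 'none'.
Step 0: SEND seq=7000 -> fresh
Step 1: SEND seq=7061 -> fresh
Step 2: DROP seq=7116 -> fresh
Step 3: SEND seq=7232 -> fresh
Step 4: SEND seq=7116 -> retransmit
Step 6: SEND seq=5000 -> fresh
Step 7: SEND seq=7370 -> fresh

Answer: 4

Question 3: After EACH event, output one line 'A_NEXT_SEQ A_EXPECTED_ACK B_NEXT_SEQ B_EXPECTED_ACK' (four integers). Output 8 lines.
5000 7061 7061 5000
5000 7116 7116 5000
5000 7116 7232 5000
5000 7116 7370 5000
5000 7370 7370 5000
5000 7370 7370 5000
5059 7370 7370 5059
5059 7567 7567 5059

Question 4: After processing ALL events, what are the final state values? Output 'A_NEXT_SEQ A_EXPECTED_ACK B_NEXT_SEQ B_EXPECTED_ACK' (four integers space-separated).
After event 0: A_seq=5000 A_ack=7061 B_seq=7061 B_ack=5000
After event 1: A_seq=5000 A_ack=7116 B_seq=7116 B_ack=5000
After event 2: A_seq=5000 A_ack=7116 B_seq=7232 B_ack=5000
After event 3: A_seq=5000 A_ack=7116 B_seq=7370 B_ack=5000
After event 4: A_seq=5000 A_ack=7370 B_seq=7370 B_ack=5000
After event 5: A_seq=5000 A_ack=7370 B_seq=7370 B_ack=5000
After event 6: A_seq=5059 A_ack=7370 B_seq=7370 B_ack=5059
After event 7: A_seq=5059 A_ack=7567 B_seq=7567 B_ack=5059

Answer: 5059 7567 7567 5059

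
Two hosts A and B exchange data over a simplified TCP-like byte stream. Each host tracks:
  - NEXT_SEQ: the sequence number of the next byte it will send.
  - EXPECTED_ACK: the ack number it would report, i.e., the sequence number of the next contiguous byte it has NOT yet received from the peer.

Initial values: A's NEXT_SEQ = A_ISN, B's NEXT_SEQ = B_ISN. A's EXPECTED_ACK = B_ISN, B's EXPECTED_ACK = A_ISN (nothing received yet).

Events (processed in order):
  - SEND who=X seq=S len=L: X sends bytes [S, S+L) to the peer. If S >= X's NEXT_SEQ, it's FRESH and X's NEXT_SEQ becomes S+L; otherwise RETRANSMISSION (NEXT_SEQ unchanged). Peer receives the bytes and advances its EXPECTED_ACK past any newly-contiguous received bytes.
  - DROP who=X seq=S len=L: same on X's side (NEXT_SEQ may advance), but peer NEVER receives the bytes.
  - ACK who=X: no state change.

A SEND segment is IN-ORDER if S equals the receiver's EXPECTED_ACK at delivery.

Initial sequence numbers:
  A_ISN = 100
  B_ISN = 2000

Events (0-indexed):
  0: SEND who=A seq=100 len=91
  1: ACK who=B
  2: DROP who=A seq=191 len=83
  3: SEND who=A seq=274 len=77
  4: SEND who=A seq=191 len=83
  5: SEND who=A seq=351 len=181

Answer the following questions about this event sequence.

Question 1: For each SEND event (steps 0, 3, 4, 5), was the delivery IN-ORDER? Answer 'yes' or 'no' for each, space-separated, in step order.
Answer: yes no yes yes

Derivation:
Step 0: SEND seq=100 -> in-order
Step 3: SEND seq=274 -> out-of-order
Step 4: SEND seq=191 -> in-order
Step 5: SEND seq=351 -> in-order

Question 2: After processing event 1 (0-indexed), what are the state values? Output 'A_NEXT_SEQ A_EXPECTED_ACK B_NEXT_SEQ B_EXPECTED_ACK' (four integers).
After event 0: A_seq=191 A_ack=2000 B_seq=2000 B_ack=191
After event 1: A_seq=191 A_ack=2000 B_seq=2000 B_ack=191

191 2000 2000 191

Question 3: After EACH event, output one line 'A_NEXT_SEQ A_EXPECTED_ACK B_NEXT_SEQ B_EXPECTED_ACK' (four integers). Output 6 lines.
191 2000 2000 191
191 2000 2000 191
274 2000 2000 191
351 2000 2000 191
351 2000 2000 351
532 2000 2000 532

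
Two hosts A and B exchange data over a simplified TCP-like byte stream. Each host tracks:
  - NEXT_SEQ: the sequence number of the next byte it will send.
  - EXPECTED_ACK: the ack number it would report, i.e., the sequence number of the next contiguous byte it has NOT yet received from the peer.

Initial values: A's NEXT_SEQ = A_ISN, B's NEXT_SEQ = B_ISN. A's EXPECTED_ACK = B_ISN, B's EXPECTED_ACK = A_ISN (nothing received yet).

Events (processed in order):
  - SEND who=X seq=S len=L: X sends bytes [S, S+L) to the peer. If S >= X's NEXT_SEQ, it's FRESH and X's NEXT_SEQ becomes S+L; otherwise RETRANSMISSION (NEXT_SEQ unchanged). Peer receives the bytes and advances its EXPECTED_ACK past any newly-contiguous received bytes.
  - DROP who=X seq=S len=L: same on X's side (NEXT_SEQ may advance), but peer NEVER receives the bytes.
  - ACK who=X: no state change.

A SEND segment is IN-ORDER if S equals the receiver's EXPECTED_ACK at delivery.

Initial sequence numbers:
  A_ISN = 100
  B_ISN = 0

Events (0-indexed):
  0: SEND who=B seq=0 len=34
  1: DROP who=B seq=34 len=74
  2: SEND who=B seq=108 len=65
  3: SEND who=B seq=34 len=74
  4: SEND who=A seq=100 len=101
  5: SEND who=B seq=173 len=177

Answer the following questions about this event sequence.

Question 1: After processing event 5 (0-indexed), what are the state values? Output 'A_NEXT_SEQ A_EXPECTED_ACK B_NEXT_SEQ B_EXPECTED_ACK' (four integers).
After event 0: A_seq=100 A_ack=34 B_seq=34 B_ack=100
After event 1: A_seq=100 A_ack=34 B_seq=108 B_ack=100
After event 2: A_seq=100 A_ack=34 B_seq=173 B_ack=100
After event 3: A_seq=100 A_ack=173 B_seq=173 B_ack=100
After event 4: A_seq=201 A_ack=173 B_seq=173 B_ack=201
After event 5: A_seq=201 A_ack=350 B_seq=350 B_ack=201

201 350 350 201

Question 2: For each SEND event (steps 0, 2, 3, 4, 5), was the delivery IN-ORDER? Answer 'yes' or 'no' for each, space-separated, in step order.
Step 0: SEND seq=0 -> in-order
Step 2: SEND seq=108 -> out-of-order
Step 3: SEND seq=34 -> in-order
Step 4: SEND seq=100 -> in-order
Step 5: SEND seq=173 -> in-order

Answer: yes no yes yes yes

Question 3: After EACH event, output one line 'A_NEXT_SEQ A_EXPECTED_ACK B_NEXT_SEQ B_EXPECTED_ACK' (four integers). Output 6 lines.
100 34 34 100
100 34 108 100
100 34 173 100
100 173 173 100
201 173 173 201
201 350 350 201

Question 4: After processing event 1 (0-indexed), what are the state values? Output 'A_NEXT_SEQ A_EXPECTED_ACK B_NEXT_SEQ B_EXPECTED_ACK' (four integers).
After event 0: A_seq=100 A_ack=34 B_seq=34 B_ack=100
After event 1: A_seq=100 A_ack=34 B_seq=108 B_ack=100

100 34 108 100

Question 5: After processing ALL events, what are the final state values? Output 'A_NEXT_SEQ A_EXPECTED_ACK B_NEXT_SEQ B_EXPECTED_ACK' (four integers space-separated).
Answer: 201 350 350 201

Derivation:
After event 0: A_seq=100 A_ack=34 B_seq=34 B_ack=100
After event 1: A_seq=100 A_ack=34 B_seq=108 B_ack=100
After event 2: A_seq=100 A_ack=34 B_seq=173 B_ack=100
After event 3: A_seq=100 A_ack=173 B_seq=173 B_ack=100
After event 4: A_seq=201 A_ack=173 B_seq=173 B_ack=201
After event 5: A_seq=201 A_ack=350 B_seq=350 B_ack=201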